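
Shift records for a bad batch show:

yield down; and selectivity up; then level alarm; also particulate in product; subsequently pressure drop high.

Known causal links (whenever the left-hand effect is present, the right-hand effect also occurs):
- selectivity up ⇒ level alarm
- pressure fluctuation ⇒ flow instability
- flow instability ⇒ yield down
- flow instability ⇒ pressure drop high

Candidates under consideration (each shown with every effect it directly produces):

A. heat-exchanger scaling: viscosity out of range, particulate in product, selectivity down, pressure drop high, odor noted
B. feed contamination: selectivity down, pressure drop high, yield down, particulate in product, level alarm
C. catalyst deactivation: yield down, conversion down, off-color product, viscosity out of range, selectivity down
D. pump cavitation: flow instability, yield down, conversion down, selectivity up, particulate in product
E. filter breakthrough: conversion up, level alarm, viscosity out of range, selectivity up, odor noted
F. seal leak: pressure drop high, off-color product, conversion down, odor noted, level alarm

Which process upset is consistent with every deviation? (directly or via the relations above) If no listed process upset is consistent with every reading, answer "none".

Checking each candidate against the observations:
(A) heat-exchanger scaling — yield down ✗; selectivity up ✗; level alarm ✗; particulate in product ✓; pressure drop high ✓
(B) feed contamination — yield down ✓; selectivity up ✗; level alarm ✓; particulate in product ✓; pressure drop high ✓
(C) catalyst deactivation — yield down ✓; selectivity up ✗; level alarm ✗; particulate in product ✗; pressure drop high ✗
(D) pump cavitation — yield down ✓; selectivity up ✓; level alarm ✓ (via selectivity up → level alarm); particulate in product ✓; pressure drop high ✓ (via flow instability → pressure drop high)
(E) filter breakthrough — yield down ✗; selectivity up ✓; level alarm ✓; particulate in product ✗; pressure drop high ✗
(F) seal leak — does not account for yield down, selectivity up, particulate in product
Only (D) is consistent with every observation.

D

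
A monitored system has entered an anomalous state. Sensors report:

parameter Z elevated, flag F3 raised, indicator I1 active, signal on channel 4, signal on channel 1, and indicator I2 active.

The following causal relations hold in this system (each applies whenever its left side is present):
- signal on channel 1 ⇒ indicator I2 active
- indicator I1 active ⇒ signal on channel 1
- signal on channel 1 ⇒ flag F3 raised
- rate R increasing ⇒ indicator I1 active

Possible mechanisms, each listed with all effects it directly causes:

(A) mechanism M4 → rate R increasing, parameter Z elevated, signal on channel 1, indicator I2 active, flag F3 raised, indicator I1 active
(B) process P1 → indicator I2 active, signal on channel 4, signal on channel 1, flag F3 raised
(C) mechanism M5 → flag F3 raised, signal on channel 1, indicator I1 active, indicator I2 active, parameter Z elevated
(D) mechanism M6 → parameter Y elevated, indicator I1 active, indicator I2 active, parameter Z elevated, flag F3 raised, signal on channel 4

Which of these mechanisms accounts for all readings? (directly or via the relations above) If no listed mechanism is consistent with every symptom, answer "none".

Per-candidate check:
(A) mechanism M4 — does not account for signal on channel 4
(B) process P1 — does not account for parameter Z elevated, indicator I1 active
(C) mechanism M5 — parameter Z elevated ✓; flag F3 raised ✓; indicator I1 active ✓; signal on channel 4 ✗; signal on channel 1 ✓; indicator I2 active ✓
(D) mechanism M6 — parameter Z elevated ✓; flag F3 raised ✓; indicator I1 active ✓; signal on channel 4 ✓; signal on channel 1 ✓ (by indicator I1 active → signal on channel 1); indicator I2 active ✓
(D) is the only candidate with no mismatches.

D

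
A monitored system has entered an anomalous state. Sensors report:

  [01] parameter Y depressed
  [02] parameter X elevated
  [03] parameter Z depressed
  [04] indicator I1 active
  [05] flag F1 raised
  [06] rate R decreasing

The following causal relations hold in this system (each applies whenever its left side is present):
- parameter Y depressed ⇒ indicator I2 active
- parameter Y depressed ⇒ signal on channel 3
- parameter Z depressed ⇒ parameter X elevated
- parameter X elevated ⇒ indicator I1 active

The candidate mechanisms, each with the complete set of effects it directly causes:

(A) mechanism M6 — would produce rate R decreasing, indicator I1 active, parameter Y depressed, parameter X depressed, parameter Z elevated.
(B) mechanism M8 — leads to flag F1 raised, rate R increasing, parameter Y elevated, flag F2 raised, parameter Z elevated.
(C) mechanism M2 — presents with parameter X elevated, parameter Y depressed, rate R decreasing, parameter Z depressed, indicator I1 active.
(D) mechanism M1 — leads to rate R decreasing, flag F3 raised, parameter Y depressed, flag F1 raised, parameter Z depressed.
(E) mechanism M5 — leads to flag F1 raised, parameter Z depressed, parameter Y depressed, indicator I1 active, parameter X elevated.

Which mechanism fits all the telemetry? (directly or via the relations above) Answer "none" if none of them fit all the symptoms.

D

Testing each hypothesis:
(A) mechanism M6 — parameter Y depressed match; parameter X elevated miss; parameter Z depressed miss; indicator I1 active match; flag F1 raised miss; rate R decreasing match
(B) mechanism M8 — fails on parameter Y depressed, parameter X elevated, parameter Z depressed, indicator I1 active, rate R decreasing (predicts parameter Y elevated, not parameter Y depressed; predicts parameter Z elevated, not parameter Z depressed; predicts rate R increasing, not rate R decreasing)
(C) mechanism M2 — parameter Y depressed match; parameter X elevated match; parameter Z depressed match; indicator I1 active match; flag F1 raised miss; rate R decreasing match
(D) mechanism M1 — parameter Y depressed match; parameter X elevated match (by parameter Z depressed → parameter X elevated); parameter Z depressed match; indicator I1 active match (by parameter Z depressed → parameter X elevated → indicator I1 active); flag F1 raised match; rate R decreasing match
(E) mechanism M5 — parameter Y depressed match; parameter X elevated match; parameter Z depressed match; indicator I1 active match; flag F1 raised match; rate R decreasing miss
(D) alone accounts for all the evidence.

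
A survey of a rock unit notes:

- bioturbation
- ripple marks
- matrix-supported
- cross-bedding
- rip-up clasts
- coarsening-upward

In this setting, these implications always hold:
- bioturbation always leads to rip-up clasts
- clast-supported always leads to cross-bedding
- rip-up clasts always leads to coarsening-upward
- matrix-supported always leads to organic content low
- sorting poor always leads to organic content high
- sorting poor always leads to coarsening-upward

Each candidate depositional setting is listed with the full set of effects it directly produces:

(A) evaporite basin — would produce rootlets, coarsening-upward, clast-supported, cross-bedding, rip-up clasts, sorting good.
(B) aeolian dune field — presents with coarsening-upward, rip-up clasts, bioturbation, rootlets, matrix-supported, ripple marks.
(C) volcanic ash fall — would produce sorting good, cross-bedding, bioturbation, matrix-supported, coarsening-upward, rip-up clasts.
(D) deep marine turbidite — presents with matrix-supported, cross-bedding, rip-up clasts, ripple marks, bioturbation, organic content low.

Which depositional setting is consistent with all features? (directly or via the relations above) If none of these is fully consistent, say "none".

D

Testing each hypothesis:
(A) evaporite basin — fails on bioturbation, ripple marks, matrix-supported (predicts clast-supported, not matrix-supported)
(B) aeolian dune field — bioturbation +; ripple marks +; matrix-supported +; cross-bedding -; rip-up clasts +; coarsening-upward +
(C) volcanic ash fall — does not account for ripple marks
(D) deep marine turbidite — bioturbation +; ripple marks +; matrix-supported +; cross-bedding +; rip-up clasts +; coarsening-upward + (through rip-up clasts → coarsening-upward)
(D) alone accounts for all the evidence.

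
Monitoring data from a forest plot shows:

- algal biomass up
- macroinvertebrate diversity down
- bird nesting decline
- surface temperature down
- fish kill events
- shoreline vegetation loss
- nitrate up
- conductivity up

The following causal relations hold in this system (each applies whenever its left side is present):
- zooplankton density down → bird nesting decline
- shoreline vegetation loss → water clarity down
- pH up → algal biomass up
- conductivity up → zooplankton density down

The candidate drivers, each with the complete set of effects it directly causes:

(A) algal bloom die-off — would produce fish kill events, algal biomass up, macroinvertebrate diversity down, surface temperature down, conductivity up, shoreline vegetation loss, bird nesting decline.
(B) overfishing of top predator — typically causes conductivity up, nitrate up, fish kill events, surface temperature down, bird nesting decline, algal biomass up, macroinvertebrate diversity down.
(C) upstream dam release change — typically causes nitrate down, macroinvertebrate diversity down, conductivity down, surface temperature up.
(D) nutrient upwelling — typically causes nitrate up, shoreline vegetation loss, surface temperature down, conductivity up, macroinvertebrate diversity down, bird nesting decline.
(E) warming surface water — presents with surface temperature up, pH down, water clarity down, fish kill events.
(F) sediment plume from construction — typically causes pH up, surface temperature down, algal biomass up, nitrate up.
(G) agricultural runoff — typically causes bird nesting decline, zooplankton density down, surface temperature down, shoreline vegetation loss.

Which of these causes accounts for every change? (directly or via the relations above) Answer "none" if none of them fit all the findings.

Checking each candidate against the observations:
(A) algal bloom die-off — does not account for nitrate up
(B) overfishing of top predator — algal biomass up +; macroinvertebrate diversity down +; bird nesting decline +; surface temperature down +; fish kill events +; shoreline vegetation loss -; nitrate up +; conductivity up +
(C) upstream dam release change — fails on algal biomass up, bird nesting decline, surface temperature down, fish kill events, shoreline vegetation loss, nitrate up, conductivity up (predicts surface temperature up, not surface temperature down; predicts nitrate down, not nitrate up; predicts conductivity down, not conductivity up)
(D) nutrient upwelling — algal biomass up -; macroinvertebrate diversity down +; bird nesting decline +; surface temperature down +; fish kill events -; shoreline vegetation loss +; nitrate up +; conductivity up +
(E) warming surface water — fails on algal biomass up, macroinvertebrate diversity down, bird nesting decline, surface temperature down, shoreline vegetation loss, nitrate up, conductivity up (predicts surface temperature up, not surface temperature down)
(F) sediment plume from construction — algal biomass up +; macroinvertebrate diversity down -; bird nesting decline -; surface temperature down +; fish kill events -; shoreline vegetation loss -; nitrate up +; conductivity up -
(G) agricultural runoff — algal biomass up -; macroinvertebrate diversity down -; bird nesting decline +; surface temperature down +; fish kill events -; shoreline vegetation loss +; nitrate up -; conductivity up -
None of the listed candidates fits everything.

none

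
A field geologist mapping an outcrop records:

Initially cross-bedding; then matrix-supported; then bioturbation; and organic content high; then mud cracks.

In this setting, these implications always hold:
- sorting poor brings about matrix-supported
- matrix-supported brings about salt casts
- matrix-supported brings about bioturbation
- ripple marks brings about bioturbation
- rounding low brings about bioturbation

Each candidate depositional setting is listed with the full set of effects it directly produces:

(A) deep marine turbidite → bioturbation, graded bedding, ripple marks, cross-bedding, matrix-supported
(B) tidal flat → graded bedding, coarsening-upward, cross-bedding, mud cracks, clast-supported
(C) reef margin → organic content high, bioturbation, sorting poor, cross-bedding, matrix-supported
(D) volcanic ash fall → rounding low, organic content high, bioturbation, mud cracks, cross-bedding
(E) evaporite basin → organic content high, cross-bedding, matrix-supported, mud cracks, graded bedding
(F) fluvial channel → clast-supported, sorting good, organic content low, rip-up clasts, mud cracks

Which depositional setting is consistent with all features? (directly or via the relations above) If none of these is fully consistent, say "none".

E

Per-candidate check:
(A) deep marine turbidite — does not account for organic content high, mud cracks
(B) tidal flat — cross-bedding ✓; matrix-supported ✗; bioturbation ✗; organic content high ✗; mud cracks ✓
(C) reef margin — cross-bedding ✓; matrix-supported ✓; bioturbation ✓; organic content high ✓; mud cracks ✗
(D) volcanic ash fall — cross-bedding ✓; matrix-supported ✗; bioturbation ✓; organic content high ✓; mud cracks ✓
(E) evaporite basin — cross-bedding ✓; matrix-supported ✓; bioturbation ✓ (through matrix-supported → bioturbation); organic content high ✓; mud cracks ✓
(F) fluvial channel — cross-bedding ✗; matrix-supported ✗; bioturbation ✗; organic content high ✗; mud cracks ✓
Only (E) is consistent with every observation.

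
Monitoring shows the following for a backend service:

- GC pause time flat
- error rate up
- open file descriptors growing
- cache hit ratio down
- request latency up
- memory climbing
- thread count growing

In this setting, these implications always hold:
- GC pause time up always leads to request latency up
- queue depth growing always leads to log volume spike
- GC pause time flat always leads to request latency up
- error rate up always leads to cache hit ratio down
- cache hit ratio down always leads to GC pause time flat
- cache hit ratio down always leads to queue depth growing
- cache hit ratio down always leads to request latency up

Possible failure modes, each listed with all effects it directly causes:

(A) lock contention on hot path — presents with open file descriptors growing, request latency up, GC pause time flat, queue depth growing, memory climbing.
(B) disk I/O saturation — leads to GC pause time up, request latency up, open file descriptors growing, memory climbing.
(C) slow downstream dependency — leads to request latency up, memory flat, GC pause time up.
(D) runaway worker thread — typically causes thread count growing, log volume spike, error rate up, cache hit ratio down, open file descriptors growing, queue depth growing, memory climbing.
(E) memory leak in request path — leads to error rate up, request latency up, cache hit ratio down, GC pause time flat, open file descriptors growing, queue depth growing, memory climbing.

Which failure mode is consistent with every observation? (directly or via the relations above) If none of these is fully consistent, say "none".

Checking each candidate against the observations:
(A) lock contention on hot path — GC pause time flat ✓; error rate up ✗; open file descriptors growing ✓; cache hit ratio down ✗; request latency up ✓; memory climbing ✓; thread count growing ✗
(B) disk I/O saturation — GC pause time flat ✗; error rate up ✗; open file descriptors growing ✓; cache hit ratio down ✗; request latency up ✓; memory climbing ✓; thread count growing ✗
(C) slow downstream dependency — GC pause time flat ✗; error rate up ✗; open file descriptors growing ✗; cache hit ratio down ✗; request latency up ✓; memory climbing ✗; thread count growing ✗
(D) runaway worker thread — accounts for every observation (GC pause time flat via cache hit ratio down → GC pause time flat)
(E) memory leak in request path — does not account for thread count growing
Only (D) is consistent with every observation.

D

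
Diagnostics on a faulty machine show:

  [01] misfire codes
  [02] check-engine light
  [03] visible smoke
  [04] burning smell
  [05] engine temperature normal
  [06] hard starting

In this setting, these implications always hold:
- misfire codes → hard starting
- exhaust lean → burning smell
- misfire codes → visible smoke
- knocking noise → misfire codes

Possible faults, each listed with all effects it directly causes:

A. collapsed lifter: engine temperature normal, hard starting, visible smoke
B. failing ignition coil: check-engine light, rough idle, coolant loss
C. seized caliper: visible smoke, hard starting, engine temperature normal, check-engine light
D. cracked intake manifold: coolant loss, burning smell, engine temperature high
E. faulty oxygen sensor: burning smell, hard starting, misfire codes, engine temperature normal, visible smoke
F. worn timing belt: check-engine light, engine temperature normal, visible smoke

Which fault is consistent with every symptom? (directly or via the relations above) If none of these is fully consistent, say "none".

none

For each candidate, compare predicted effects to what was observed:
(A) collapsed lifter — does not account for misfire codes, check-engine light, burning smell
(B) failing ignition coil — does not account for misfire codes, visible smoke, burning smell, engine temperature normal, hard starting
(C) seized caliper — does not account for misfire codes, burning smell
(D) cracked intake manifold — misfire codes miss; check-engine light miss; visible smoke miss; burning smell match; engine temperature normal miss; hard starting miss
(E) faulty oxygen sensor — does not account for check-engine light
(F) worn timing belt — does not account for misfire codes, burning smell, hard starting
None of the listed candidates fits everything.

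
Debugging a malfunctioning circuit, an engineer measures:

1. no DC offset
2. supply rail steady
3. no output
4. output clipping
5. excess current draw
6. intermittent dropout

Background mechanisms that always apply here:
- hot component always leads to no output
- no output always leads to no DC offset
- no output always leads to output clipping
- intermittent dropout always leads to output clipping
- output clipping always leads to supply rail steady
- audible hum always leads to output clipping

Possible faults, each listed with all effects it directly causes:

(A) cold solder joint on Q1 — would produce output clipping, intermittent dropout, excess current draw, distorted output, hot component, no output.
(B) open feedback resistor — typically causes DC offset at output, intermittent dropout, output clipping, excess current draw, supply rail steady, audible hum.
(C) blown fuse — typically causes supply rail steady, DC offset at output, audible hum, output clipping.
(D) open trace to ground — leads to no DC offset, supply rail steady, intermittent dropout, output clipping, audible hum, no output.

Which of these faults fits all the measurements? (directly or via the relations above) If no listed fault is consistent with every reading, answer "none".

Checking each candidate against the observations:
(A) cold solder joint on Q1 — accounts for every observation (no DC offset by no output → no DC offset)
(B) open feedback resistor — no DC offset NO; supply rail steady yes; no output NO; output clipping yes; excess current draw yes; intermittent dropout yes
(C) blown fuse — fails on no DC offset, no output, excess current draw, intermittent dropout (predicts DC offset at output, not no DC offset)
(D) open trace to ground — no DC offset yes; supply rail steady yes; no output yes; output clipping yes; excess current draw NO; intermittent dropout yes
Only (A) is consistent with every observation.

A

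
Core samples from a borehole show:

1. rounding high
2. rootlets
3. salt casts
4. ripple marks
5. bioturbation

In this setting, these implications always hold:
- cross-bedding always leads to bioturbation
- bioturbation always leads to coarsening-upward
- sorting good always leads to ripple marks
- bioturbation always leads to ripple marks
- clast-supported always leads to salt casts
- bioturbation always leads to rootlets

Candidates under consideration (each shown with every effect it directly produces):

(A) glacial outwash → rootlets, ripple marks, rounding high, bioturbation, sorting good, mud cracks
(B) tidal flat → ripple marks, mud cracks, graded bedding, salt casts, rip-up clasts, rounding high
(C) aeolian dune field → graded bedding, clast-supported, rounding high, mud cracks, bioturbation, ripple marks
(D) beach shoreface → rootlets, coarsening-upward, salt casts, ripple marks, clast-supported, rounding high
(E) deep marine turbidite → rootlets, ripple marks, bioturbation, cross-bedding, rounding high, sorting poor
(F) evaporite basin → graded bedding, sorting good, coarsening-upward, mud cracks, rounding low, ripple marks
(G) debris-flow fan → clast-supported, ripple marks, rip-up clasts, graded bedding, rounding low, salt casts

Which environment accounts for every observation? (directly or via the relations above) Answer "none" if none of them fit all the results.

C

Per-candidate check:
(A) glacial outwash — does not account for salt casts
(B) tidal flat — does not account for rootlets, bioturbation
(C) aeolian dune field — accounts for every observation (rootlets by bioturbation → rootlets)
(D) beach shoreface — rounding high +; rootlets +; salt casts +; ripple marks +; bioturbation -
(E) deep marine turbidite — rounding high +; rootlets +; salt casts -; ripple marks +; bioturbation +
(F) evaporite basin — rounding high -; rootlets -; salt casts -; ripple marks +; bioturbation -
(G) debris-flow fan — fails on rounding high, rootlets, bioturbation (predicts rounding low, not rounding high)
Only (C) is consistent with every observation.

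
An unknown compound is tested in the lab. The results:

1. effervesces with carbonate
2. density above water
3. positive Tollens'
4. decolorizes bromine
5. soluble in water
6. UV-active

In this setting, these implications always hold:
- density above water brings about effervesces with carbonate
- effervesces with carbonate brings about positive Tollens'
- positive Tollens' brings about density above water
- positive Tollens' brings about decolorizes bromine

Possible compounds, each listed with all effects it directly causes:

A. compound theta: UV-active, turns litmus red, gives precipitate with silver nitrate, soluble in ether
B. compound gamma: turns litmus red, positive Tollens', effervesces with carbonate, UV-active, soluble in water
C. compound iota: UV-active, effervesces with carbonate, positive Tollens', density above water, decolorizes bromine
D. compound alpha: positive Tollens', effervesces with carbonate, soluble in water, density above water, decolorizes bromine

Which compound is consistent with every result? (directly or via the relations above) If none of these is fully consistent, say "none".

Testing each hypothesis:
(A) compound theta — does not account for effervesces with carbonate, density above water, positive Tollens', decolorizes bromine, soluble in water
(B) compound gamma — effervesces with carbonate +; density above water + (through positive Tollens' → density above water); positive Tollens' +; decolorizes bromine + (through positive Tollens' → decolorizes bromine); soluble in water +; UV-active +
(C) compound iota — does not account for soluble in water
(D) compound alpha — effervesces with carbonate +; density above water +; positive Tollens' +; decolorizes bromine +; soluble in water +; UV-active -
Only (B) is consistent with every observation.

B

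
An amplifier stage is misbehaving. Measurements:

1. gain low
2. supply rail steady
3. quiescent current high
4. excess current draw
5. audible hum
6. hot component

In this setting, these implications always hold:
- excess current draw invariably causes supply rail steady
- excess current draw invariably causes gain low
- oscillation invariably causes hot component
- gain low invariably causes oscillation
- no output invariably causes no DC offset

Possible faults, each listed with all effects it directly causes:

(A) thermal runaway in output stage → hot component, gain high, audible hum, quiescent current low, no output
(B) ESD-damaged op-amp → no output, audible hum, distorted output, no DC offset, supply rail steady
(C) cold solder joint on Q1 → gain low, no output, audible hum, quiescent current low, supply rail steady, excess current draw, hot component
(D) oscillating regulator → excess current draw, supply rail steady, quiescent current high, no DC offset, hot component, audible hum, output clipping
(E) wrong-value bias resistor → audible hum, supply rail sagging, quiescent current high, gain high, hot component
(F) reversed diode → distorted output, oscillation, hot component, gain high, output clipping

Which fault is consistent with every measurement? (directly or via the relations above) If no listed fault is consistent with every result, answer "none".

D

Checking each candidate against the observations:
(A) thermal runaway in output stage — fails on gain low, supply rail steady, quiescent current high, excess current draw (predicts gain high, not gain low; predicts quiescent current low, not quiescent current high)
(B) ESD-damaged op-amp — gain low NO; supply rail steady yes; quiescent current high NO; excess current draw NO; audible hum yes; hot component NO
(C) cold solder joint on Q1 — gain low yes; supply rail steady yes; quiescent current high NO; excess current draw yes; audible hum yes; hot component yes
(D) oscillating regulator — accounts for every observation (gain low via excess current draw → gain low)
(E) wrong-value bias resistor — fails on gain low, supply rail steady, excess current draw (predicts gain high, not gain low; predicts supply rail sagging, not supply rail steady)
(F) reversed diode — gain low NO; supply rail steady NO; quiescent current high NO; excess current draw NO; audible hum NO; hot component yes
(D) is the only candidate with no mismatches.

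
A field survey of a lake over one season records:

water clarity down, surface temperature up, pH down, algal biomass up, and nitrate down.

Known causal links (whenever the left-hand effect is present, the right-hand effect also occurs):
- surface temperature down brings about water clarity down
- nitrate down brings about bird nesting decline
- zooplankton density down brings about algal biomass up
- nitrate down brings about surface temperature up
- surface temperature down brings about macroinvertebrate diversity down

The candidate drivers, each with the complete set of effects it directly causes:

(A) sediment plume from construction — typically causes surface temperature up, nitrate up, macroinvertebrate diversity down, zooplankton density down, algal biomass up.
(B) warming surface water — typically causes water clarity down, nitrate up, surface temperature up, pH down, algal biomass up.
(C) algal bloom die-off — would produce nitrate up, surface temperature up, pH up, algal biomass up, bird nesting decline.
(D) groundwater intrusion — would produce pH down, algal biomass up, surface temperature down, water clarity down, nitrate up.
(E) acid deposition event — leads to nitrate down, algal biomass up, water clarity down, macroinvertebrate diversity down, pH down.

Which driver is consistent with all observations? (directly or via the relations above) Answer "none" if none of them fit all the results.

Checking each candidate against the observations:
(A) sediment plume from construction — fails on water clarity down, pH down, nitrate down (predicts nitrate up, not nitrate down)
(B) warming surface water — water clarity down +; surface temperature up +; pH down +; algal biomass up +; nitrate down -
(C) algal bloom die-off — water clarity down -; surface temperature up +; pH down -; algal biomass up +; nitrate down -
(D) groundwater intrusion — water clarity down +; surface temperature up -; pH down +; algal biomass up +; nitrate down -
(E) acid deposition event — water clarity down +; surface temperature up + (via nitrate down → surface temperature up); pH down +; algal biomass up +; nitrate down +
(E) is the only candidate with no mismatches.

E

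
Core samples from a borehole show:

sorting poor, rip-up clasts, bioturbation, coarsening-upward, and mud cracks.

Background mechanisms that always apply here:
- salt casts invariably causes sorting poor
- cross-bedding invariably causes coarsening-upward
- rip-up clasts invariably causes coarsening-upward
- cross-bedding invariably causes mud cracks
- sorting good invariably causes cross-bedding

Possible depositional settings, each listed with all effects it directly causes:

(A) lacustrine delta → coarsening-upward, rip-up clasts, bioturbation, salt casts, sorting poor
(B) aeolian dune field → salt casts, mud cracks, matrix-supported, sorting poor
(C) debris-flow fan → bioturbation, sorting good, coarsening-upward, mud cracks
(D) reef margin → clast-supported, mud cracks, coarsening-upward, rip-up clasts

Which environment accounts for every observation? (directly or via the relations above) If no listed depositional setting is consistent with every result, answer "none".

Testing each hypothesis:
(A) lacustrine delta — sorting poor ✓; rip-up clasts ✓; bioturbation ✓; coarsening-upward ✓; mud cracks ✗
(B) aeolian dune field — sorting poor ✓; rip-up clasts ✗; bioturbation ✗; coarsening-upward ✗; mud cracks ✓
(C) debris-flow fan — fails on sorting poor, rip-up clasts (predicts sorting good, not sorting poor)
(D) reef margin — does not account for sorting poor, bioturbation
No candidate is consistent with all observations.

none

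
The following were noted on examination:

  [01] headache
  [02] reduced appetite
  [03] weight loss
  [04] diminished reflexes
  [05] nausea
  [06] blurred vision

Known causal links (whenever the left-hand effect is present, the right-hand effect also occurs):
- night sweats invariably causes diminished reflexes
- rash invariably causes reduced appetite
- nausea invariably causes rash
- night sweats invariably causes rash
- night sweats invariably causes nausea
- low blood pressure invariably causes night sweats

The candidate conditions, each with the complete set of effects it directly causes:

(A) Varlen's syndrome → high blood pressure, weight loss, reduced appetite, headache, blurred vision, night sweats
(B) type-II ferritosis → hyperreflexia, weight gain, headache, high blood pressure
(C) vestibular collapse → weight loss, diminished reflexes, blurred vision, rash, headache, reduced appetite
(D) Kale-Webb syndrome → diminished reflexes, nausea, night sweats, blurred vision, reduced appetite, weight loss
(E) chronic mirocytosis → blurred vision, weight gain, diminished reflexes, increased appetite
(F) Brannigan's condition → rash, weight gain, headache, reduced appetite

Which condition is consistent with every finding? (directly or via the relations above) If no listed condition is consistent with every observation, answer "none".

For each candidate, compare predicted effects to what was observed:
(A) Varlen's syndrome — headache yes; reduced appetite yes; weight loss yes; diminished reflexes yes (by night sweats → diminished reflexes); nausea yes (by night sweats → nausea); blurred vision yes
(B) type-II ferritosis — headache yes; reduced appetite NO; weight loss NO; diminished reflexes NO; nausea NO; blurred vision NO
(C) vestibular collapse — headache yes; reduced appetite yes; weight loss yes; diminished reflexes yes; nausea NO; blurred vision yes
(D) Kale-Webb syndrome — headache NO; reduced appetite yes; weight loss yes; diminished reflexes yes; nausea yes; blurred vision yes
(E) chronic mirocytosis — headache NO; reduced appetite NO; weight loss NO; diminished reflexes yes; nausea NO; blurred vision yes
(F) Brannigan's condition — fails on weight loss, diminished reflexes, nausea, blurred vision (predicts weight gain, not weight loss)
Only (A) is consistent with every observation.

A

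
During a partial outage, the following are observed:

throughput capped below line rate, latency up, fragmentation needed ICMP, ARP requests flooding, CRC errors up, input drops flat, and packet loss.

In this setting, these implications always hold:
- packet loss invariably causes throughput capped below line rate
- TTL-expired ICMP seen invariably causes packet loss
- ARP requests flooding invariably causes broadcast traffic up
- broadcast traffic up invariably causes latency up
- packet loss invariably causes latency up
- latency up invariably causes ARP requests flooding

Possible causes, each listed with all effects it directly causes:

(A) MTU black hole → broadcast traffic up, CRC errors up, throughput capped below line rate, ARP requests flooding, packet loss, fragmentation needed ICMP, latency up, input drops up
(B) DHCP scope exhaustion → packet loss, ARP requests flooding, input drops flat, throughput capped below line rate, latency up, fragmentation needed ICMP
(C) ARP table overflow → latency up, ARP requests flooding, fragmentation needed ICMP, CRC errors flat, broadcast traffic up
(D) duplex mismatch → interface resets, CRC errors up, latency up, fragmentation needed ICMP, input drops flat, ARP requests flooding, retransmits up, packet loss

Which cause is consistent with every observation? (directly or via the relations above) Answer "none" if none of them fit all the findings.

D

Per-candidate check:
(A) MTU black hole — fails on input drops flat (predicts input drops up, not input drops flat)
(B) DHCP scope exhaustion — does not account for CRC errors up
(C) ARP table overflow — throughput capped below line rate miss; latency up match; fragmentation needed ICMP match; ARP requests flooding match; CRC errors up miss; input drops flat miss; packet loss miss
(D) duplex mismatch — accounts for every observation (throughput capped below line rate via packet loss → throughput capped below line rate)
(D) alone accounts for all the evidence.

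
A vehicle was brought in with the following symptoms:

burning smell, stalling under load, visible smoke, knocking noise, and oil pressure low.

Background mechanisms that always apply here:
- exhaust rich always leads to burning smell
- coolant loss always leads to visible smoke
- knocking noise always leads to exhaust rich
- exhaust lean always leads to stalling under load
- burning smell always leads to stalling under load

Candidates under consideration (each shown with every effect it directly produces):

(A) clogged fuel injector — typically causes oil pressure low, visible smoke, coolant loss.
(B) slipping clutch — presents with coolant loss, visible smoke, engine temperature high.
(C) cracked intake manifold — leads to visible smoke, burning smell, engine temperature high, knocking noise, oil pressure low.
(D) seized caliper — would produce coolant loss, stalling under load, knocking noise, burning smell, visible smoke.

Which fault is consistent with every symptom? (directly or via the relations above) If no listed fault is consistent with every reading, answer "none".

C

Per-candidate check:
(A) clogged fuel injector — burning smell miss; stalling under load miss; visible smoke match; knocking noise miss; oil pressure low match
(B) slipping clutch — does not account for burning smell, stalling under load, knocking noise, oil pressure low
(C) cracked intake manifold — burning smell match; stalling under load match (through burning smell → stalling under load); visible smoke match; knocking noise match; oil pressure low match
(D) seized caliper — burning smell match; stalling under load match; visible smoke match; knocking noise match; oil pressure low miss
(C) alone accounts for all the evidence.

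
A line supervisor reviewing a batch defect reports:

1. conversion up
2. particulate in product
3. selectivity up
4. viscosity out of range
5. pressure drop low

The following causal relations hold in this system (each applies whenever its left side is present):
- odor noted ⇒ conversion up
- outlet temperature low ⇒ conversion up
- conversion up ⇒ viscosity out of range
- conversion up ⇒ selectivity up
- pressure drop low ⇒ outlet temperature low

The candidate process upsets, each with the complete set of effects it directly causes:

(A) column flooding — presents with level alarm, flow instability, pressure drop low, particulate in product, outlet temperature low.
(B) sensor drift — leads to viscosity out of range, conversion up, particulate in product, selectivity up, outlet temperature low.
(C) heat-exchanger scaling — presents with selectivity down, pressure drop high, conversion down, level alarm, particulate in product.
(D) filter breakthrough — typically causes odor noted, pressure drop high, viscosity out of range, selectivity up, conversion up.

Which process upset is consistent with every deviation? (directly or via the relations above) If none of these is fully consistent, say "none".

A

For each candidate, compare predicted effects to what was observed:
(A) column flooding — accounts for every observation (conversion up through outlet temperature low → conversion up)
(B) sensor drift — does not account for pressure drop low
(C) heat-exchanger scaling — conversion up miss; particulate in product match; selectivity up miss; viscosity out of range miss; pressure drop low miss
(D) filter breakthrough — fails on particulate in product, pressure drop low (predicts pressure drop high, not pressure drop low)
(A) is the only candidate with no mismatches.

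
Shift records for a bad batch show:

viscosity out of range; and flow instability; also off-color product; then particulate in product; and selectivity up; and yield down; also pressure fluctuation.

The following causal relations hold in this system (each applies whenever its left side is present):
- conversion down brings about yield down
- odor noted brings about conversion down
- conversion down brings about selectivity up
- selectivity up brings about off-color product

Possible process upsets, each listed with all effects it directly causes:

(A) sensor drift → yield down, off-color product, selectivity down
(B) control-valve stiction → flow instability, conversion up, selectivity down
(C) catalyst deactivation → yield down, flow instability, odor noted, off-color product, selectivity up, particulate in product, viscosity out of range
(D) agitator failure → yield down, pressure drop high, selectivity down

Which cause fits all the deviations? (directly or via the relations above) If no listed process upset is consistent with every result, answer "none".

Per-candidate check:
(A) sensor drift — fails on viscosity out of range, flow instability, particulate in product, selectivity up, pressure fluctuation (predicts selectivity down, not selectivity up)
(B) control-valve stiction — fails on viscosity out of range, off-color product, particulate in product, selectivity up, yield down, pressure fluctuation (predicts selectivity down, not selectivity up)
(C) catalyst deactivation — does not account for pressure fluctuation
(D) agitator failure — fails on viscosity out of range, flow instability, off-color product, particulate in product, selectivity up, pressure fluctuation (predicts selectivity down, not selectivity up)
Every candidate fails on at least one observation.

none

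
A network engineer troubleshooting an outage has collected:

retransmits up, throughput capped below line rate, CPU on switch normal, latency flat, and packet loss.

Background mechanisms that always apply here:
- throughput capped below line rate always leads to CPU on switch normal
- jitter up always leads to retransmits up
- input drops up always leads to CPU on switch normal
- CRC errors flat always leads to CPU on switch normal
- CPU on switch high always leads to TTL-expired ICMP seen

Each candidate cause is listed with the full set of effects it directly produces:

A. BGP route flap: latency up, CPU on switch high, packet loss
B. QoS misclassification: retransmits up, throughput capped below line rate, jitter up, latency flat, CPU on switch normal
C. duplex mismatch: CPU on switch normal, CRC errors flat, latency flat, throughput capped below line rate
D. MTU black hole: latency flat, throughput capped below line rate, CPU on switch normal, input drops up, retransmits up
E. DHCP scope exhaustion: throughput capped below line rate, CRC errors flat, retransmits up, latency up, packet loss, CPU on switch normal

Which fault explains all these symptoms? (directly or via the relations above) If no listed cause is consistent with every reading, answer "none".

For each candidate, compare predicted effects to what was observed:
(A) BGP route flap — retransmits up -; throughput capped below line rate -; CPU on switch normal -; latency flat -; packet loss +
(B) QoS misclassification — does not account for packet loss
(C) duplex mismatch — retransmits up -; throughput capped below line rate +; CPU on switch normal +; latency flat +; packet loss -
(D) MTU black hole — retransmits up +; throughput capped below line rate +; CPU on switch normal +; latency flat +; packet loss -
(E) DHCP scope exhaustion — retransmits up +; throughput capped below line rate +; CPU on switch normal +; latency flat -; packet loss +
Every candidate fails on at least one observation.

none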